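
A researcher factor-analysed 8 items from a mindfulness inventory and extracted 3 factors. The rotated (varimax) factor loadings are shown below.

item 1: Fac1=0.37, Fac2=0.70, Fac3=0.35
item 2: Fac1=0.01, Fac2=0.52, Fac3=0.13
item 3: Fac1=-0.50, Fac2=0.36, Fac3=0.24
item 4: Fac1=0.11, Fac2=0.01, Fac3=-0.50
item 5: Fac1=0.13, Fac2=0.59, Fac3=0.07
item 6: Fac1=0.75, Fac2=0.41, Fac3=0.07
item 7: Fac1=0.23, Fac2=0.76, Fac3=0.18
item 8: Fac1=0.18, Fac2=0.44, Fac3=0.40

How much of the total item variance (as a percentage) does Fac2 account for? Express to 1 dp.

27.2%

SS loadings for Fac2 = 0.70² + 0.52² + 0.36² + 0.01² + 0.59² + 0.41² + 0.76² + 0.44² = 2.1775
With 8 standardized items, total variance = 8. Proportion = 2.1775/8 = 0.2722 → 27.22%.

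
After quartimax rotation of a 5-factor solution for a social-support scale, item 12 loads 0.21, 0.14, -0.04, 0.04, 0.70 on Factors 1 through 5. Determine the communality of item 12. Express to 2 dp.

0.56

h² = 0.21² + 0.14² + (-0.04)² + 0.04² + 0.70² = 0.0441 + 0.0196 + 0.0016 + 0.0016 + 0.4900 = 0.5569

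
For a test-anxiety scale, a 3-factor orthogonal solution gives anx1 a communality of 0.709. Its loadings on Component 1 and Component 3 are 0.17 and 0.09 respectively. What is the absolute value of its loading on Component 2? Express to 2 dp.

Under orthogonal rotation h² = Σλ², so λ_Component 2² = h² − (0.0370) = 0.709 − 0.0370 = 0.6720.
|λ| = √0.6720 = 0.8198.

0.82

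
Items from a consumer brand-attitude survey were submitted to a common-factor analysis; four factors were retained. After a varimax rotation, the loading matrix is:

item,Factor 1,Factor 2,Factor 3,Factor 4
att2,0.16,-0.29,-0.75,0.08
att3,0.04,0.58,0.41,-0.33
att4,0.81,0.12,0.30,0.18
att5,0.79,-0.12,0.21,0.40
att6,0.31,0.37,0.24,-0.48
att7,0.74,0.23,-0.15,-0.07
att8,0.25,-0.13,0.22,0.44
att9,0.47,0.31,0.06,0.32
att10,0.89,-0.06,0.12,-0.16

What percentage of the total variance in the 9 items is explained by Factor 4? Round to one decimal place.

SS loadings for Factor 4 = 0.08² + (-0.33)² + 0.18² + 0.40² + (-0.48)² + (-0.07)² + 0.44² + 0.32² + (-0.16)² = 0.8646
With 9 standardized items, total variance = 9. Proportion = 0.8646/9 = 0.0961 → 9.61%.

9.6%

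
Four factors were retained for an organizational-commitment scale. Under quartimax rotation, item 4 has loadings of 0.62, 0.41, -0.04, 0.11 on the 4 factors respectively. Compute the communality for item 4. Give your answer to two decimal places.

0.57

h² = 0.62² + 0.41² + (-0.04)² + 0.11² = 0.3844 + 0.1681 + 0.0016 + 0.0121 = 0.5662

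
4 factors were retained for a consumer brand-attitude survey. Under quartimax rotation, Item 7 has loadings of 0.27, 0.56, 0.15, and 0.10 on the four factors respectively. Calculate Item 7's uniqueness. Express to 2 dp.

h² = 0.27² + 0.56² + 0.15² + 0.10² = 0.0729 + 0.3136 + 0.0225 + 0.0100 = 0.4190
Uniqueness u² = 1 − h² = 1 − 0.4190 = 0.5810

0.58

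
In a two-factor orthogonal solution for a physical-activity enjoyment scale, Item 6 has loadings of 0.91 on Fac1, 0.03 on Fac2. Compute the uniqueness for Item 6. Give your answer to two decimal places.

h² = 0.91² + 0.03² = 0.8281 + 0.0009 = 0.8290
Uniqueness u² = 1 − h² = 1 − 0.8290 = 0.1710

0.17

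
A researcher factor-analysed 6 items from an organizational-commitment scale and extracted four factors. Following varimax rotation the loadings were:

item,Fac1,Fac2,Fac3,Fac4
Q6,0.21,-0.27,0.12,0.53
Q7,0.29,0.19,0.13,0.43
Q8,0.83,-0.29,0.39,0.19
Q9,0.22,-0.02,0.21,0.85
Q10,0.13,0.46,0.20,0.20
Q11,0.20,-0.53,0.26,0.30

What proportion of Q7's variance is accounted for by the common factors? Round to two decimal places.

h² = 0.29² + 0.19² + 0.13² + 0.43² = 0.0841 + 0.0361 + 0.0169 + 0.1849 = 0.3220

0.32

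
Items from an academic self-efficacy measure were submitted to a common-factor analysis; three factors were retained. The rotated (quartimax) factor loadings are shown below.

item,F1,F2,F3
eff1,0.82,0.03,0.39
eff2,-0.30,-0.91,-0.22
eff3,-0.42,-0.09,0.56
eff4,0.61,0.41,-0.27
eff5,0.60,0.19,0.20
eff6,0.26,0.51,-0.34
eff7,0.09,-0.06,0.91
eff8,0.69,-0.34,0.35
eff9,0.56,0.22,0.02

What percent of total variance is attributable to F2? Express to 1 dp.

16.3%

SS loadings for F2 = 0.03² + (-0.91)² + (-0.09)² + 0.41² + 0.19² + 0.51² + (-0.06)² + (-0.34)² + 0.22² = 1.4690
With 9 standardized items, total variance = 9. Proportion = 1.4690/9 = 0.1632 → 16.32%.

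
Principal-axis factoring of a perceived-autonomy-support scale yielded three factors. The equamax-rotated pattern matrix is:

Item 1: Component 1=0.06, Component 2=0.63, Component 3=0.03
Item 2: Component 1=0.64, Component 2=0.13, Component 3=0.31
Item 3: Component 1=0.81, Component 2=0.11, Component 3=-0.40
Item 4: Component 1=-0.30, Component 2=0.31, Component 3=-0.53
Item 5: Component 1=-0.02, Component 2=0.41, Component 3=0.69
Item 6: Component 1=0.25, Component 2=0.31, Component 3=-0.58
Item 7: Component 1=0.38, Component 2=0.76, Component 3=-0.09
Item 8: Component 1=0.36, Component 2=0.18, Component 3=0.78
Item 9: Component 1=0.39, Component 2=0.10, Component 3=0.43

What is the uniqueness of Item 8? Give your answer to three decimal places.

h² = 0.36² + 0.18² + 0.78² = 0.1296 + 0.0324 + 0.6084 = 0.7704
Uniqueness u² = 1 − h² = 1 − 0.7704 = 0.2296

0.230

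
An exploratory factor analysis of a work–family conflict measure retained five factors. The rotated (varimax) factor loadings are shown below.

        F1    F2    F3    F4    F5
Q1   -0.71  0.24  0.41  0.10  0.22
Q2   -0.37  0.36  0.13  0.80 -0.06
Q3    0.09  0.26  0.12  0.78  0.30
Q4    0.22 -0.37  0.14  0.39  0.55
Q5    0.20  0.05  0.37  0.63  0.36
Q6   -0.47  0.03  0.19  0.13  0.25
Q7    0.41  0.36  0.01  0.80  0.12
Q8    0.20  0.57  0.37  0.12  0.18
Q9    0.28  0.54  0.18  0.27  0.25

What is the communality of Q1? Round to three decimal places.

0.788

h² = (-0.71)² + 0.24² + 0.41² + 0.10² + 0.22² = 0.5041 + 0.0576 + 0.1681 + 0.0100 + 0.0484 = 0.7882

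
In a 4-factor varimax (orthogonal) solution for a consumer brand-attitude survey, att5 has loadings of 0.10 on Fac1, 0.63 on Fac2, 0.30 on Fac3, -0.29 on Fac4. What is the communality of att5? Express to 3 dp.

h² = 0.10² + 0.63² + 0.30² + (-0.29)² = 0.0100 + 0.3969 + 0.0900 + 0.0841 = 0.5810

0.581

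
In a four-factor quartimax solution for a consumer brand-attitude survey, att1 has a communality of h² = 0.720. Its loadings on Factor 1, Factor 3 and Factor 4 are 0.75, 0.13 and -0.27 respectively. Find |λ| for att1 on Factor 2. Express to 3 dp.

Under orthogonal rotation h² = Σλ², so λ_Factor 2² = h² − (0.6523) = 0.720 − 0.6523 = 0.0677.
|λ| = √0.0677 = 0.2602.

0.260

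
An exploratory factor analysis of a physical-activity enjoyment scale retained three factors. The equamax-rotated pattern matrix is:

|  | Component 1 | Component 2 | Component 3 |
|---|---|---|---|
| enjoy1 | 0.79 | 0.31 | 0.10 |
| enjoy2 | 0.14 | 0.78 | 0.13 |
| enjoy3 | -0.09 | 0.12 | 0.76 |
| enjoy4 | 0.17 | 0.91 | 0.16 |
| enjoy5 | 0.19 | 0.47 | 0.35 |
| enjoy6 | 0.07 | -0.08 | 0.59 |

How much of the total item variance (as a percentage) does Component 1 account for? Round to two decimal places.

12.03%

SS loadings for Component 1 = 0.79² + 0.14² + (-0.09)² + 0.17² + 0.19² + 0.07² = 0.7217
With 6 standardized items, total variance = 6. Proportion = 0.7217/6 = 0.1203 → 12.03%.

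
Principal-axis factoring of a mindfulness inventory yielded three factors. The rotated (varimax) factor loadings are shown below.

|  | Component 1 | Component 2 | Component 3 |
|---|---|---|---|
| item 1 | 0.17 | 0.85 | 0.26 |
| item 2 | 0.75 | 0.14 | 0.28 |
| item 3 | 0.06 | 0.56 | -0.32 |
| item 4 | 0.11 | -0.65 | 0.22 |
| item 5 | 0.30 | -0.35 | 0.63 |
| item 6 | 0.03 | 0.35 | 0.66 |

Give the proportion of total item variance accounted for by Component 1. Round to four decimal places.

0.1163

SS loadings for Component 1 = 0.17² + 0.75² + 0.06² + 0.11² + 0.30² + 0.03² = 0.6980
Proportion of variance = 0.6980 / 6 = 0.1163.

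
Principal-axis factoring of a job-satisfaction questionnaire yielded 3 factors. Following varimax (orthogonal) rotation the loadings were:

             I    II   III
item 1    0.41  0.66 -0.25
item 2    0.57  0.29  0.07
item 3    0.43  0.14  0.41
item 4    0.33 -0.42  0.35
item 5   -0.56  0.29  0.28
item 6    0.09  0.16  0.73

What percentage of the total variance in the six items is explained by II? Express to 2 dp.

13.76%

SS loadings for II = 0.66² + 0.29² + 0.14² + (-0.42)² + 0.29² + 0.16² = 0.8254
With 6 standardized items, total variance = 6. Proportion = 0.8254/6 = 0.1376 → 13.76%.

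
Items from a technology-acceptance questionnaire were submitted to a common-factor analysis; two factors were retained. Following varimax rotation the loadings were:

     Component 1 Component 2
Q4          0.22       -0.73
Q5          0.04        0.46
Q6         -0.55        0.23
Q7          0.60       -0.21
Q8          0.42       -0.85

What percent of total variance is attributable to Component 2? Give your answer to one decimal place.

31.3%

SS loadings for Component 2 = (-0.73)² + 0.46² + 0.23² + (-0.21)² + (-0.85)² = 1.5640
With 5 standardized items, total variance = 5. Proportion = 1.5640/5 = 0.3128 → 31.28%.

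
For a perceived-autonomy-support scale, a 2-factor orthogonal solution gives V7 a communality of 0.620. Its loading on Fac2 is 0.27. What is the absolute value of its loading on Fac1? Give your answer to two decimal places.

0.74

Under orthogonal rotation h² = Σλ², so λ_Fac1² = h² − (0.0729) = 0.620 − 0.0729 = 0.5471.
|λ| = √0.5471 = 0.7397.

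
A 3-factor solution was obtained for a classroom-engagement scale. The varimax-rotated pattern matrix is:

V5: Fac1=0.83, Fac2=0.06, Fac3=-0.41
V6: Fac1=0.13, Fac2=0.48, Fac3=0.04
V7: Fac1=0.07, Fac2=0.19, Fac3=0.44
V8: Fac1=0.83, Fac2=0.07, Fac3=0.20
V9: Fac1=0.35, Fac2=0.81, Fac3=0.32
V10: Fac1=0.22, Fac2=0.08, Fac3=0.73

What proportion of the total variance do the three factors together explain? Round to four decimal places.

SS loadings by factor: 1.5705, 0.9375, 1.0386; total = 3.5466.
Total variance with 6 standardized items is 6, so the solution explains 3.5466/6 = 0.5911.

0.5911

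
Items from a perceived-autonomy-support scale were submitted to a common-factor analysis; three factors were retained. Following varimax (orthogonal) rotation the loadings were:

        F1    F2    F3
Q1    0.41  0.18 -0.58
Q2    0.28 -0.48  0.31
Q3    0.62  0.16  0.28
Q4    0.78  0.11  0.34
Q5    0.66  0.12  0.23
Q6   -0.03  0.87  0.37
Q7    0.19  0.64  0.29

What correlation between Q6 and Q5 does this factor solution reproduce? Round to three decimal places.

0.170

r̂ = Σ λ_i·λ_j across factors = (-0.03)(0.66) + (0.87)(0.12) + (0.37)(0.23)
  = -0.0198 +0.1044 +0.0851 = 0.1697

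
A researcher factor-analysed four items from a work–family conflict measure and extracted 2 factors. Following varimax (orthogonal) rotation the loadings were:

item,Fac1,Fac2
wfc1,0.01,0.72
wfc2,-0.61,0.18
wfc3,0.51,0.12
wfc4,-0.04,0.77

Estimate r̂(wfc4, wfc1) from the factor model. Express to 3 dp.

0.554

r̂ = Σ λ_i·λ_j across factors = (-0.04)(0.01) + (0.77)(0.72)
  = -0.0004 +0.5544 = 0.5540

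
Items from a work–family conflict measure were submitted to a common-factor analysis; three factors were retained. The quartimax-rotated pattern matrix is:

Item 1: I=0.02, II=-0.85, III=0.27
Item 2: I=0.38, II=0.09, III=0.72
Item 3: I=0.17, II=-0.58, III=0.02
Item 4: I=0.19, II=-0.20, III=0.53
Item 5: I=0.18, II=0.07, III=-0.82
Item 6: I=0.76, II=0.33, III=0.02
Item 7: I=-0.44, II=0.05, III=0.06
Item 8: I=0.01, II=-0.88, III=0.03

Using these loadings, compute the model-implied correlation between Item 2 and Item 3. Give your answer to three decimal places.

r̂ = Σ λ_i·λ_j across factors = (0.38)(0.17) + (0.09)(-0.58) + (0.72)(0.02)
  = +0.0646 -0.0522 +0.0144 = 0.0268

0.027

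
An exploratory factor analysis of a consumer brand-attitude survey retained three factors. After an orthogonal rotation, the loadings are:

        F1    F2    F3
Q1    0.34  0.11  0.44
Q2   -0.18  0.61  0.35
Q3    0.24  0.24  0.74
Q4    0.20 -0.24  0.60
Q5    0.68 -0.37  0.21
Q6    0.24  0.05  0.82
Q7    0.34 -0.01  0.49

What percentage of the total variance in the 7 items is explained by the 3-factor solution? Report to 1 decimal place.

SS loadings by factor: 0.8812, 0.6389, 2.1803; total = 3.7004.
Total variance with 7 standardized items is 7, so the solution explains 3.7004/7 = 0.5286 = 52.86%.

52.9%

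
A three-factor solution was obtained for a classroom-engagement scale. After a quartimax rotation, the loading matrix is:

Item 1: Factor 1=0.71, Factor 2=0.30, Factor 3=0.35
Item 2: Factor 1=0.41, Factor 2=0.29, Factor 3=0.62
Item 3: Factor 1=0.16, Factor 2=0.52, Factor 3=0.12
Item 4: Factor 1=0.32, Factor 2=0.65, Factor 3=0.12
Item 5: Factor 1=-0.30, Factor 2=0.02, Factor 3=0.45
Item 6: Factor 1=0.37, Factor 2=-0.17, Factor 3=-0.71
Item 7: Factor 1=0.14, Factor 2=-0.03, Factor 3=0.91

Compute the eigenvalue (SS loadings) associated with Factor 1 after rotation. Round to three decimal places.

SS loadings for Factor 1 = 0.71² + 0.41² + 0.16² + 0.32² + (-0.30)² + 0.37² + 0.14² = 0.5041 + 0.1681 + 0.0256 + 0.1024 + 0.0900 + 0.1369 + 0.0196 = 1.0467

1.047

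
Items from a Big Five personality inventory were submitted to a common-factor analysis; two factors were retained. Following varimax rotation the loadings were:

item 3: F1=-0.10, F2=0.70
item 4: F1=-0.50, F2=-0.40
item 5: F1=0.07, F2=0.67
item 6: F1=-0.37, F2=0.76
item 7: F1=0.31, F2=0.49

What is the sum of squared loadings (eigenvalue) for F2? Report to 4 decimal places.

1.9166

SS loadings for F2 = 0.70² + (-0.40)² + 0.67² + 0.76² + 0.49² = 0.4900 + 0.1600 + 0.4489 + 0.5776 + 0.2401 = 1.9166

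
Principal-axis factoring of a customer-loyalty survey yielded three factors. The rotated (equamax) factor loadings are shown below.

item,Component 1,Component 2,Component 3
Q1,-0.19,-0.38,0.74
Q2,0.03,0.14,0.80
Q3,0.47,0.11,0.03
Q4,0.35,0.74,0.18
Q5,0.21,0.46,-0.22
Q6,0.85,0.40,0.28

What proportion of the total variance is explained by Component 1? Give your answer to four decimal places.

SS loadings for Component 1 = (-0.19)² + 0.03² + 0.47² + 0.35² + 0.21² + 0.85² = 1.1470
Proportion of variance = 1.1470 / 6 = 0.1912.

0.1912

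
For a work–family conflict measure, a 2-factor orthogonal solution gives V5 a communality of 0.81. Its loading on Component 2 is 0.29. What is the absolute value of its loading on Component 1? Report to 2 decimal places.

0.85

Under orthogonal rotation h² = Σλ², so λ_Component 1² = h² − (0.0841) = 0.81 − 0.0841 = 0.7259.
|λ| = √0.7259 = 0.8520.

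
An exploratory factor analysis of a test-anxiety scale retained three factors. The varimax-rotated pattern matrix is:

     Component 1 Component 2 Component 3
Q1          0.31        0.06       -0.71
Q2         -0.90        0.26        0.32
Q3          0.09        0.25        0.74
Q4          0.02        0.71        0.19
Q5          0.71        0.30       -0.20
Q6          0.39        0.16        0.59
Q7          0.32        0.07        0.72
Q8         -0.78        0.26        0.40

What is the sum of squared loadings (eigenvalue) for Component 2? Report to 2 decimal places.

SS loadings for Component 2 = 0.06² + 0.26² + 0.25² + 0.71² + 0.30² + 0.16² + 0.07² + 0.26² = 0.0036 + 0.0676 + 0.0625 + 0.5041 + 0.0900 + 0.0256 + 0.0049 + 0.0676 = 0.8259

0.83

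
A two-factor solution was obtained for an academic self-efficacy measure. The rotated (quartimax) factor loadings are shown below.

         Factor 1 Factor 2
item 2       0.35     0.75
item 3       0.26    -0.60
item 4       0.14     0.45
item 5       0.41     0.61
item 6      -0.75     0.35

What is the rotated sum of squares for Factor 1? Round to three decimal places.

SS loadings for Factor 1 = 0.35² + 0.26² + 0.14² + 0.41² + (-0.75)² = 0.1225 + 0.0676 + 0.0196 + 0.1681 + 0.5625 = 0.9403

0.940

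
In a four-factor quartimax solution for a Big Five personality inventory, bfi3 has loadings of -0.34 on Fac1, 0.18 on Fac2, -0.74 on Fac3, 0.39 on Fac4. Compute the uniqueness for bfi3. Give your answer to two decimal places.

h² = (-0.34)² + 0.18² + (-0.74)² + 0.39² = 0.1156 + 0.0324 + 0.5476 + 0.1521 = 0.8477
Uniqueness u² = 1 − h² = 1 − 0.8477 = 0.1523

0.15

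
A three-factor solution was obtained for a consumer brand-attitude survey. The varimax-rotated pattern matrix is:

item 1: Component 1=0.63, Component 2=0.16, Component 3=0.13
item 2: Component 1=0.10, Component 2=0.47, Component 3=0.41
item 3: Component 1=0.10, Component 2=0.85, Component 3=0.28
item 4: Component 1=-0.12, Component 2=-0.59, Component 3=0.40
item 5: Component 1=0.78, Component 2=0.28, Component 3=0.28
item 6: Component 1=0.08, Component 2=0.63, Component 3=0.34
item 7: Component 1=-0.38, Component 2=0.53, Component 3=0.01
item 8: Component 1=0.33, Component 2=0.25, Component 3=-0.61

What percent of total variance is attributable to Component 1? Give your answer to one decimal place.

SS loadings for Component 1 = 0.63² + 0.10² + 0.10² + (-0.12)² + 0.78² + 0.08² + (-0.38)² + 0.33² = 1.2994
With 8 standardized items, total variance = 8. Proportion = 1.2994/8 = 0.1624 → 16.24%.

16.2%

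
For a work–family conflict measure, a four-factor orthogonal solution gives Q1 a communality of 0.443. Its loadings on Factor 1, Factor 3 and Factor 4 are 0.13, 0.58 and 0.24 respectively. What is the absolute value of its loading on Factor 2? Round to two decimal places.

0.18

Under orthogonal rotation h² = Σλ², so λ_Factor 2² = h² − (0.4109) = 0.443 − 0.4109 = 0.0321.
|λ| = √0.0321 = 0.1792.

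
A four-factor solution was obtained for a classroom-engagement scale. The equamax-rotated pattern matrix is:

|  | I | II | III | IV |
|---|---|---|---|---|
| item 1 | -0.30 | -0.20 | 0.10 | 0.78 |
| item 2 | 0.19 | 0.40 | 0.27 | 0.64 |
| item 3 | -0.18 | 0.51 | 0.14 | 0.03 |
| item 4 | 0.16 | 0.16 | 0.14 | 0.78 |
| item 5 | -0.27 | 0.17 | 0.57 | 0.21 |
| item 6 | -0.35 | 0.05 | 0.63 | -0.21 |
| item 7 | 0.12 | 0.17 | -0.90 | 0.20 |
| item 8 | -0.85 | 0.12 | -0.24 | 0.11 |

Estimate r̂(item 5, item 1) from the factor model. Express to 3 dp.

0.268

r̂ = Σ λ_i·λ_j across factors = (-0.27)(-0.30) + (0.17)(-0.20) + (0.57)(0.10) + (0.21)(0.78)
  = +0.0810 -0.0340 +0.0570 +0.1638 = 0.2678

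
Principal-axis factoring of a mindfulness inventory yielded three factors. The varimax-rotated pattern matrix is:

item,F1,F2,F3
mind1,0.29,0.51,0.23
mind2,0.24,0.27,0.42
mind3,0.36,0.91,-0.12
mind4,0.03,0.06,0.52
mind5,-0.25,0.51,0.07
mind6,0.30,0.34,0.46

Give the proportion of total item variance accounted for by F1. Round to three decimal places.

SS loadings for F1 = 0.29² + 0.24² + 0.36² + 0.03² + (-0.25)² + 0.30² = 0.4247
Proportion of variance = 0.4247 / 6 = 0.0708.

0.071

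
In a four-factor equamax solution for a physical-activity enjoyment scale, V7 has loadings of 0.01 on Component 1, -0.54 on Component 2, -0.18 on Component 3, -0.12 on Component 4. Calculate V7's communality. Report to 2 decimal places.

0.34

h² = 0.01² + (-0.54)² + (-0.18)² + (-0.12)² = 0.0001 + 0.2916 + 0.0324 + 0.0144 = 0.3385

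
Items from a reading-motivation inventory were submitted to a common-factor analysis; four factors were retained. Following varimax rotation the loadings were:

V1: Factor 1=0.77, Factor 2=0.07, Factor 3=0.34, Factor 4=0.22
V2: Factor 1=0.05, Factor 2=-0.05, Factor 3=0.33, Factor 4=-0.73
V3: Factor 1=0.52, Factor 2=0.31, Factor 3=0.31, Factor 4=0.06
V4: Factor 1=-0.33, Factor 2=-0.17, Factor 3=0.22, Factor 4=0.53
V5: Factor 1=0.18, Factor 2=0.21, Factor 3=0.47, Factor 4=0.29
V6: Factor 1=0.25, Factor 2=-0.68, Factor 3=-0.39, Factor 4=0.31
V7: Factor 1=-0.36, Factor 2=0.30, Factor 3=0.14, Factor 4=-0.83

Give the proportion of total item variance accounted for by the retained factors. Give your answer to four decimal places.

Communalities: 0.7618, 0.6468, 0.4662, 0.4671, 0.3815, 0.7731, 0.9281; Σh² = 4.4246.
Total variance with 7 standardized items is 7, so the solution explains 4.4246/7 = 0.6321.

0.6321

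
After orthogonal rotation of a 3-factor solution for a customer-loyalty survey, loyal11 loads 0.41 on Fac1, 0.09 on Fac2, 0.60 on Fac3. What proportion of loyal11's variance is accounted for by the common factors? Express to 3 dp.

h² = 0.41² + 0.09² + 0.60² = 0.1681 + 0.0081 + 0.3600 = 0.5362

0.536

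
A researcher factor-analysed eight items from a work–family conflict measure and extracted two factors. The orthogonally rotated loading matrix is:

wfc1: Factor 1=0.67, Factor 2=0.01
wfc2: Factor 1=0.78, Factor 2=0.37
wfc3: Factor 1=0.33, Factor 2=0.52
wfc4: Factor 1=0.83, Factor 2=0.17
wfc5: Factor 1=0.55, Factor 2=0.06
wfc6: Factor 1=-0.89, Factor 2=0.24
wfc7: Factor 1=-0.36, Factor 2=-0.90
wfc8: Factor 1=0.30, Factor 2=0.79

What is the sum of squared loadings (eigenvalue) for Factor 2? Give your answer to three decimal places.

SS loadings for Factor 2 = 0.01² + 0.37² + 0.52² + 0.17² + 0.06² + 0.24² + (-0.90)² + 0.79² = 0.0001 + 0.1369 + 0.2704 + 0.0289 + 0.0036 + 0.0576 + 0.8100 + 0.6241 = 1.9316

1.932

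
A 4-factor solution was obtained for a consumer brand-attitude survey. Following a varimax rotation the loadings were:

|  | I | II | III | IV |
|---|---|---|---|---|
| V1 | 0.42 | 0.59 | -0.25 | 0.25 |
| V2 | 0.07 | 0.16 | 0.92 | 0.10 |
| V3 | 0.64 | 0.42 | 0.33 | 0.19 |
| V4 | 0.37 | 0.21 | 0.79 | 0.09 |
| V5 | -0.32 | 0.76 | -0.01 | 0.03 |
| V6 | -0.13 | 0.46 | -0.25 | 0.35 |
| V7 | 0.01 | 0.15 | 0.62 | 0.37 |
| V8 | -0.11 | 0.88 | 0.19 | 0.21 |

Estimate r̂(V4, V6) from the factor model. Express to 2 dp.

-0.12

r̂ = Σ λ_i·λ_j across factors = (0.37)(-0.13) + (0.21)(0.46) + (0.79)(-0.25) + (0.09)(0.35)
  = -0.0481 +0.0966 -0.1975 +0.0315 = -0.1175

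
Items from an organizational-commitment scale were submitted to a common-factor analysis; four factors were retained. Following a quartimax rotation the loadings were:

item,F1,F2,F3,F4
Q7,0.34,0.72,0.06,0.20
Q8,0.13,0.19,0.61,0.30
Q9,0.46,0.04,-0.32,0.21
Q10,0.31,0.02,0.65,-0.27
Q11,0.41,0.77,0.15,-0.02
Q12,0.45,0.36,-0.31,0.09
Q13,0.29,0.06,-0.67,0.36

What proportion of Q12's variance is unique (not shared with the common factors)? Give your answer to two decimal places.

0.56

h² = 0.45² + 0.36² + (-0.31)² + 0.09² = 0.2025 + 0.1296 + 0.0961 + 0.0081 = 0.4363
Uniqueness u² = 1 − h² = 1 − 0.4363 = 0.5637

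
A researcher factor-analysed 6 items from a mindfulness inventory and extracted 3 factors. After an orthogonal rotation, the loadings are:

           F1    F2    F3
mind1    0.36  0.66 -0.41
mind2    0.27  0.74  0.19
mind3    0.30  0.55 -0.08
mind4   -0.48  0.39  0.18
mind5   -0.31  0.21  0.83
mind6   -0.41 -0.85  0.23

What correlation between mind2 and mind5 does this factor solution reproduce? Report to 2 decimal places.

r̂ = Σ λ_i·λ_j across factors = (0.27)(-0.31) + (0.74)(0.21) + (0.19)(0.83)
  = -0.0837 +0.1554 +0.1577 = 0.2294

0.23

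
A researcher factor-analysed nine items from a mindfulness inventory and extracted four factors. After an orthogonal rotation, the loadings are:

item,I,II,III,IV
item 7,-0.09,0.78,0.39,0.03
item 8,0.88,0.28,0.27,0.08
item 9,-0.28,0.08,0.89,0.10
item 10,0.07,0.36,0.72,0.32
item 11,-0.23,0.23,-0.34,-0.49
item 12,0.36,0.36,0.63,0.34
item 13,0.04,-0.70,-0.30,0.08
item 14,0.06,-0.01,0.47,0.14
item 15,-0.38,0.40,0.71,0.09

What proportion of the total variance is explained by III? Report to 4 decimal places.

0.3181

SS loadings for III = 0.39² + 0.27² + 0.89² + 0.72² + (-0.34)² + 0.63² + (-0.30)² + 0.47² + 0.71² = 2.8630
Proportion of variance = 2.8630 / 9 = 0.3181.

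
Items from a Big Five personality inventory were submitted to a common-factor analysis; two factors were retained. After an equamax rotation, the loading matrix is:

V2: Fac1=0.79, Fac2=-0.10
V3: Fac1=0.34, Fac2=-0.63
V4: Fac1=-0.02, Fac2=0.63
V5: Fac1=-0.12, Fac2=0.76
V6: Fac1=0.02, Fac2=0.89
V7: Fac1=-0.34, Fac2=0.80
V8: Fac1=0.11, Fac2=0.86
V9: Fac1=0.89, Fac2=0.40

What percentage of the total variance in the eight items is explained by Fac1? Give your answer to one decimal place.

20.9%

SS loadings for Fac1 = 0.79² + 0.34² + (-0.02)² + (-0.12)² + 0.02² + (-0.34)² + 0.11² + 0.89² = 1.6747
With 8 standardized items, total variance = 8. Proportion = 1.6747/8 = 0.2093 → 20.93%.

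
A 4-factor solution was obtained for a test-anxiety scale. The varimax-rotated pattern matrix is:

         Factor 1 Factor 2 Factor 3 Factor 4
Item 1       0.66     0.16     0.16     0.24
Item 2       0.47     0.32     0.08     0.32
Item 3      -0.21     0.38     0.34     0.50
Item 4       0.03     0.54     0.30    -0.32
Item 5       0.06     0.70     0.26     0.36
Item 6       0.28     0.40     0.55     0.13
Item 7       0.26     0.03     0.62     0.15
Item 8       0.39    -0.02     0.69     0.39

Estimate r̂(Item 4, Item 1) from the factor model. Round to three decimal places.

0.077

r̂ = Σ λ_i·λ_j across factors = (0.03)(0.66) + (0.54)(0.16) + (0.30)(0.16) + (-0.32)(0.24)
  = +0.0198 +0.0864 +0.0480 -0.0768 = 0.0774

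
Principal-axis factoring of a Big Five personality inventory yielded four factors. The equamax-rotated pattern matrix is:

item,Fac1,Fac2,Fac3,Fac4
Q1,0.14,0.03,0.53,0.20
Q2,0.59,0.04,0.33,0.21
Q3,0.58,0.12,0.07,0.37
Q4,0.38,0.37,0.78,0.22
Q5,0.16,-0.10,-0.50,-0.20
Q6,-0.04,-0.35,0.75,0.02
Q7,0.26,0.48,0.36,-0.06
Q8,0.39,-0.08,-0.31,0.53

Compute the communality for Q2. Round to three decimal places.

h² = 0.59² + 0.04² + 0.33² + 0.21² = 0.3481 + 0.0016 + 0.1089 + 0.0441 = 0.5027

0.503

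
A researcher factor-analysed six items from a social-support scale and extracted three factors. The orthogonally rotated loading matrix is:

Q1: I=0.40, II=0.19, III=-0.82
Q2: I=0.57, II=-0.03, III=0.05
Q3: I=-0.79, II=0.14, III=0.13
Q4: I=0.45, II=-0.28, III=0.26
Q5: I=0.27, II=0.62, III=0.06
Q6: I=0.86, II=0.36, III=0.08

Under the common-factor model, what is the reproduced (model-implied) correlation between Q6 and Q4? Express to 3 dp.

r̂ = Σ λ_i·λ_j across factors = (0.86)(0.45) + (0.36)(-0.28) + (0.08)(0.26)
  = +0.3870 -0.1008 +0.0208 = 0.3070

0.307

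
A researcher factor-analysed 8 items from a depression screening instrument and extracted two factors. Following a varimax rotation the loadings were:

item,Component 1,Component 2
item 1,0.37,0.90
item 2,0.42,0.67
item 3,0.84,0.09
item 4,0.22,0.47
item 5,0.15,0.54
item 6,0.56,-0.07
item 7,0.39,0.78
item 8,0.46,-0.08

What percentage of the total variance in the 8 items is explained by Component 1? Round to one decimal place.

22.1%

SS loadings for Component 1 = 0.37² + 0.42² + 0.84² + 0.22² + 0.15² + 0.56² + 0.39² + 0.46² = 1.7671
With 8 standardized items, total variance = 8. Proportion = 1.7671/8 = 0.2209 → 22.09%.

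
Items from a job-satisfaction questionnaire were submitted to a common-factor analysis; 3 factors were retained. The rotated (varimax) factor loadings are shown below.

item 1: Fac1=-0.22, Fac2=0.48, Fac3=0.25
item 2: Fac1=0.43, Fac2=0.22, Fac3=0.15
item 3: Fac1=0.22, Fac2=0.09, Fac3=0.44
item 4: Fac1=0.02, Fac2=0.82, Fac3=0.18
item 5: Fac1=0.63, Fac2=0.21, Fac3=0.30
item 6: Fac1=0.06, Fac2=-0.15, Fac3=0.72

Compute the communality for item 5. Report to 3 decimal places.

0.531

h² = 0.63² + 0.21² + 0.30² = 0.3969 + 0.0441 + 0.0900 = 0.5310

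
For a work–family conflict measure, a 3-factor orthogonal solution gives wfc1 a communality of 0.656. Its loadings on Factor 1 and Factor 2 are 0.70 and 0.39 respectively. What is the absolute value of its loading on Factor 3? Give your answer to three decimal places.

0.118

Under orthogonal rotation h² = Σλ², so λ_Factor 3² = h² − (0.6421) = 0.656 − 0.6421 = 0.0139.
|λ| = √0.0139 = 0.1179.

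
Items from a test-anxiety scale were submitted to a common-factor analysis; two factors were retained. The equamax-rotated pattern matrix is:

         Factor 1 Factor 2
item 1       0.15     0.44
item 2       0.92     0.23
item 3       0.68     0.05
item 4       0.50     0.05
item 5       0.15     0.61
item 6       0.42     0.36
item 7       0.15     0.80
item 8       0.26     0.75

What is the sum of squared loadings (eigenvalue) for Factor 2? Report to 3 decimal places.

1.956

SS loadings for Factor 2 = 0.44² + 0.23² + 0.05² + 0.05² + 0.61² + 0.36² + 0.80² + 0.75² = 0.1936 + 0.0529 + 0.0025 + 0.0025 + 0.3721 + 0.1296 + 0.6400 + 0.5625 = 1.9557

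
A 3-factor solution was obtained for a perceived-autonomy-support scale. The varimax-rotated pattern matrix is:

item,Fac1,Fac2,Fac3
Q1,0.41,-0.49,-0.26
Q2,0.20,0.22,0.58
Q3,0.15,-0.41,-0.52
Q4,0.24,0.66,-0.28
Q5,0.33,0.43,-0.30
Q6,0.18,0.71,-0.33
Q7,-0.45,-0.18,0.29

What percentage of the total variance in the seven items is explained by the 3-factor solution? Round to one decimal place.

46.9%

SS loadings by factor: 0.6320, 1.6136, 1.0358; total = 3.2814.
Total variance with 7 standardized items is 7, so the solution explains 3.2814/7 = 0.4688 = 46.88%.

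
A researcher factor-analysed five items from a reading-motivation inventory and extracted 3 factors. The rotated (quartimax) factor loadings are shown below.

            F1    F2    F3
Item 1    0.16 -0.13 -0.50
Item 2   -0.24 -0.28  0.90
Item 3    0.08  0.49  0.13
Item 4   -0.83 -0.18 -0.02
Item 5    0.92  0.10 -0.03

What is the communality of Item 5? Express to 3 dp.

h² = 0.92² + 0.10² + (-0.03)² = 0.8464 + 0.0100 + 0.0009 = 0.8573

0.857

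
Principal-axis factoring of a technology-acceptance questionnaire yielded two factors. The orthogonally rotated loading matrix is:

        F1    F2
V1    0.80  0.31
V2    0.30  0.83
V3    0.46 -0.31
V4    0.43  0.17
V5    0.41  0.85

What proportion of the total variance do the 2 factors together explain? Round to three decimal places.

0.585

SS loadings by factor: 1.2946, 1.6325; total = 2.9271.
Total variance with 5 standardized items is 5, so the solution explains 2.9271/5 = 0.5854.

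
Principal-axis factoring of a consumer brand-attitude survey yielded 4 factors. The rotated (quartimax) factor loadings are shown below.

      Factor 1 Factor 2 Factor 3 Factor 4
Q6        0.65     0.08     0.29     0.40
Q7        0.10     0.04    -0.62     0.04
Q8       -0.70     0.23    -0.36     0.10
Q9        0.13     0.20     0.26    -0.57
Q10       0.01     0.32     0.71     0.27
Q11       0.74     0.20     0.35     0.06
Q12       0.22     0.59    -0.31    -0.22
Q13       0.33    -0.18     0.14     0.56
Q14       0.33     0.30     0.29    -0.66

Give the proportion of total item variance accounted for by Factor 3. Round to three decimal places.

0.166

SS loadings for Factor 3 = 0.29² + (-0.62)² + (-0.36)² + 0.26² + 0.71² + 0.35² + (-0.31)² + 0.14² + 0.29² = 1.4921
Proportion of variance = 1.4921 / 9 = 0.1658.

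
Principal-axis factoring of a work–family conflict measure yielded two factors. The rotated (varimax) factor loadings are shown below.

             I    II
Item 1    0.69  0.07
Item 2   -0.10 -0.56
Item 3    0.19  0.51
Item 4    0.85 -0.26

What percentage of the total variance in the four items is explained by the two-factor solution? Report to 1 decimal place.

47.3%

Communalities: 0.4810, 0.3236, 0.2962, 0.7901; Σh² = 1.8909.
Total variance with 4 standardized items is 4, so the solution explains 1.8909/4 = 0.4727 = 47.27%.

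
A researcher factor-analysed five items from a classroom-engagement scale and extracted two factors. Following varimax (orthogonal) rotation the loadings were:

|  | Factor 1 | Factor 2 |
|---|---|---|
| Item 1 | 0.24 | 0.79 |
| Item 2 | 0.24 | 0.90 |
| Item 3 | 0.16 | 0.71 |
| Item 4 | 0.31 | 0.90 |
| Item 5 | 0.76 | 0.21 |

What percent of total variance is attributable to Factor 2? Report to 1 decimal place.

55.8%

SS loadings for Factor 2 = 0.79² + 0.90² + 0.71² + 0.90² + 0.21² = 2.7923
With 5 standardized items, total variance = 5. Proportion = 2.7923/5 = 0.5585 → 55.85%.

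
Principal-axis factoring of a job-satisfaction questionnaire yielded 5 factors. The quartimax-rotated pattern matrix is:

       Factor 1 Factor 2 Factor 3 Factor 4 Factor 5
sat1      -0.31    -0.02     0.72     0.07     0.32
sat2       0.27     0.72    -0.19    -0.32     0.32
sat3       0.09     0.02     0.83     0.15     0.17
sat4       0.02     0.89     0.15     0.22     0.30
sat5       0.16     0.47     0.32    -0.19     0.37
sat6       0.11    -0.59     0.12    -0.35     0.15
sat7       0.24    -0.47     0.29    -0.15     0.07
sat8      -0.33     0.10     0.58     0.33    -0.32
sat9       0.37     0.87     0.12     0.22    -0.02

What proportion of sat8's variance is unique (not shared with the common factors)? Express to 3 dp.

0.333

h² = (-0.33)² + 0.10² + 0.58² + 0.33² + (-0.32)² = 0.1089 + 0.0100 + 0.3364 + 0.1089 + 0.1024 = 0.6666
Uniqueness u² = 1 − h² = 1 − 0.6666 = 0.3334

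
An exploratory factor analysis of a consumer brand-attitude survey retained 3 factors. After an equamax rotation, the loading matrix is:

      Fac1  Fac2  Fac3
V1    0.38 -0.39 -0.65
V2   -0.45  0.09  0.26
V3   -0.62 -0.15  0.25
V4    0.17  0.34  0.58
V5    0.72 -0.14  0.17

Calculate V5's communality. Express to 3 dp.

h² = 0.72² + (-0.14)² + 0.17² = 0.5184 + 0.0196 + 0.0289 = 0.5669

0.567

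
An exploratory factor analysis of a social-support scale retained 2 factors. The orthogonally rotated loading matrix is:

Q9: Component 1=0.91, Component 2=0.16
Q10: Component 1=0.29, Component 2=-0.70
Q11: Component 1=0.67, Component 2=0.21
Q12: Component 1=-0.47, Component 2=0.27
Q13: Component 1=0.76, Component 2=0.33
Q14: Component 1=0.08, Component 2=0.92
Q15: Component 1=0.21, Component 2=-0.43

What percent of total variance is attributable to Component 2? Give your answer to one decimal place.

SS loadings for Component 2 = 0.16² + (-0.70)² + 0.21² + 0.27² + 0.33² + 0.92² + (-0.43)² = 1.7728
With 7 standardized items, total variance = 7. Proportion = 1.7728/7 = 0.2533 → 25.33%.

25.3%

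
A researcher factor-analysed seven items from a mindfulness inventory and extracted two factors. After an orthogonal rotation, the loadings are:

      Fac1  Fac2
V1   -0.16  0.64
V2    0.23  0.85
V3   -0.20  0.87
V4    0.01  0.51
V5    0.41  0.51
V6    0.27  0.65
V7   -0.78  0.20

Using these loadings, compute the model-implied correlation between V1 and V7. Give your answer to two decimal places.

r̂ = Σ λ_i·λ_j across factors = (-0.16)(-0.78) + (0.64)(0.20)
  = +0.1248 +0.1280 = 0.2528

0.25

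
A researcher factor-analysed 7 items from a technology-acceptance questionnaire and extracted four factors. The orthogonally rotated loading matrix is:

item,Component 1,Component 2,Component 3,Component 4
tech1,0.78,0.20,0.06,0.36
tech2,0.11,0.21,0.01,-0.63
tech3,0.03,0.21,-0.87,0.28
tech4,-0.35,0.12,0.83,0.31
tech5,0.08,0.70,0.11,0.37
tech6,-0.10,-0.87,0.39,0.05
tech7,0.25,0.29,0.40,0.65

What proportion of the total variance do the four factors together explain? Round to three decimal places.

Communalities: 0.7816, 0.4532, 0.8803, 0.9219, 0.6454, 0.9215, 0.7291; Σh² = 5.3330.
Total variance with 7 standardized items is 7, so the solution explains 5.3330/7 = 0.7619.

0.762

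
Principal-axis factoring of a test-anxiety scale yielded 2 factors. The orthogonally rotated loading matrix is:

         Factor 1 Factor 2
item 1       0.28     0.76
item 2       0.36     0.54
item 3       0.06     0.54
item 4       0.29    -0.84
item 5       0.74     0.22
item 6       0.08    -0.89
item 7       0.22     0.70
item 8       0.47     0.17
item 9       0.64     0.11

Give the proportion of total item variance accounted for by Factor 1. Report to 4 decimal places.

0.1698

SS loadings for Factor 1 = 0.28² + 0.36² + 0.06² + 0.29² + 0.74² + 0.08² + 0.22² + 0.47² + 0.64² = 1.5286
Proportion of variance = 1.5286 / 9 = 0.1698.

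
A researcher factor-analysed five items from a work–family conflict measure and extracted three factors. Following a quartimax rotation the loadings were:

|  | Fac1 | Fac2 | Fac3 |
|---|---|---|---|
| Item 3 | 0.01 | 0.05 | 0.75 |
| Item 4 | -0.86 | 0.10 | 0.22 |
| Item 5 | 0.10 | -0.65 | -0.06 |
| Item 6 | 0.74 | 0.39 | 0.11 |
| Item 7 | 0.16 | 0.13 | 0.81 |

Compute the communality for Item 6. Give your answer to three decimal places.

h² = 0.74² + 0.39² + 0.11² = 0.5476 + 0.1521 + 0.0121 = 0.7118

0.712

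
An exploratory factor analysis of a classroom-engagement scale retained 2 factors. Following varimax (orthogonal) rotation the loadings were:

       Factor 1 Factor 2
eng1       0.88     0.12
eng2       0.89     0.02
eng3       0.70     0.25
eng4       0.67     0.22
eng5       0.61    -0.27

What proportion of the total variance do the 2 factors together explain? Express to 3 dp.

0.615

Communalities: 0.7888, 0.7925, 0.5525, 0.4973, 0.4450; Σh² = 3.0761.
Total variance with 5 standardized items is 5, so the solution explains 3.0761/5 = 0.6152.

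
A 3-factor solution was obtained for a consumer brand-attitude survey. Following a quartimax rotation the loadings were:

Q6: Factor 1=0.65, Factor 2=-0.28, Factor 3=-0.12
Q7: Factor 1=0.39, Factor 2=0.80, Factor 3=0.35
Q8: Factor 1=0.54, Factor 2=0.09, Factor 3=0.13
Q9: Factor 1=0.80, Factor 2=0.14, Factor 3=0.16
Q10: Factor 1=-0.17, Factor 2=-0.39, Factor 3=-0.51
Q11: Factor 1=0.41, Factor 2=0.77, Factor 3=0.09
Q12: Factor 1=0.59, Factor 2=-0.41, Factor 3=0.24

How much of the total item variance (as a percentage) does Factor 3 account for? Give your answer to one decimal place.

7.2%

SS loadings for Factor 3 = (-0.12)² + 0.35² + 0.13² + 0.16² + (-0.51)² + 0.09² + 0.24² = 0.5052
With 7 standardized items, total variance = 7. Proportion = 0.5052/7 = 0.0722 → 7.22%.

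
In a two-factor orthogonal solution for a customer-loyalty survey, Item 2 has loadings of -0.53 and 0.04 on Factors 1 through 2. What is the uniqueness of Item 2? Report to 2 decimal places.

0.72

h² = (-0.53)² + 0.04² = 0.2809 + 0.0016 = 0.2825
Uniqueness u² = 1 − h² = 1 − 0.2825 = 0.7175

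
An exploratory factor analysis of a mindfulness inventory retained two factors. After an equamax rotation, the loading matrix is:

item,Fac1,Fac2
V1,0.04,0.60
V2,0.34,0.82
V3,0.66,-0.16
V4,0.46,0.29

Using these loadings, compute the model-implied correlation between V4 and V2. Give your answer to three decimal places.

r̂ = Σ λ_i·λ_j across factors = (0.46)(0.34) + (0.29)(0.82)
  = +0.1564 +0.2378 = 0.3942

0.394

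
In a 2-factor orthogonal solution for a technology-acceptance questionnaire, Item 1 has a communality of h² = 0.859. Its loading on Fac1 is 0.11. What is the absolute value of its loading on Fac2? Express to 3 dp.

Under orthogonal rotation h² = Σλ², so λ_Fac2² = h² − (0.0121) = 0.859 − 0.0121 = 0.8469.
|λ| = √0.8469 = 0.9203.

0.920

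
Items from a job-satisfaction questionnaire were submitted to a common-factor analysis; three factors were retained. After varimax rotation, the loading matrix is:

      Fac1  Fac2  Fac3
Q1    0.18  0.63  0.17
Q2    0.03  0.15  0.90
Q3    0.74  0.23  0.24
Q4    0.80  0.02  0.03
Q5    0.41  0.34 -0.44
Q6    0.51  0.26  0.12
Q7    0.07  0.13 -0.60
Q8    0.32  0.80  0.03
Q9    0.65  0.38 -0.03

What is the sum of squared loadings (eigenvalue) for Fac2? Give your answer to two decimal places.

SS loadings for Fac2 = 0.63² + 0.15² + 0.23² + 0.02² + 0.34² + 0.26² + 0.13² + 0.80² + 0.38² = 0.3969 + 0.0225 + 0.0529 + 0.0004 + 0.1156 + 0.0676 + 0.0169 + 0.6400 + 0.1444 = 1.4572

1.46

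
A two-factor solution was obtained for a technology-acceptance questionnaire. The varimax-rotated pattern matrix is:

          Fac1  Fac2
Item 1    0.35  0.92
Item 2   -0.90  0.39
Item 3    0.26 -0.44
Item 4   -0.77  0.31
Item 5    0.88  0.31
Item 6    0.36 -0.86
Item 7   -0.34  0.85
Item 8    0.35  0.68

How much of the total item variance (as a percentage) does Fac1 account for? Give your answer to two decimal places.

34.19%

SS loadings for Fac1 = 0.35² + (-0.90)² + 0.26² + (-0.77)² + 0.88² + 0.36² + (-0.34)² + 0.35² = 2.7351
With 8 standardized items, total variance = 8. Proportion = 2.7351/8 = 0.3419 → 34.19%.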